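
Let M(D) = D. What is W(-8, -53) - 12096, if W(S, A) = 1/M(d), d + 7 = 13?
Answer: -72575/6 ≈ -12096.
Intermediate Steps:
d = 6 (d = -7 + 13 = 6)
W(S, A) = ⅙ (W(S, A) = 1/6 = ⅙)
W(-8, -53) - 12096 = ⅙ - 12096 = -72575/6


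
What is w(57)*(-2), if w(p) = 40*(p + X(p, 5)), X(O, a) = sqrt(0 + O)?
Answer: -4560 - 80*sqrt(57) ≈ -5164.0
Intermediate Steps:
X(O, a) = sqrt(O)
w(p) = 40*p + 40*sqrt(p) (w(p) = 40*(p + sqrt(p)) = 40*p + 40*sqrt(p))
w(57)*(-2) = (40*57 + 40*sqrt(57))*(-2) = (2280 + 40*sqrt(57))*(-2) = -4560 - 80*sqrt(57)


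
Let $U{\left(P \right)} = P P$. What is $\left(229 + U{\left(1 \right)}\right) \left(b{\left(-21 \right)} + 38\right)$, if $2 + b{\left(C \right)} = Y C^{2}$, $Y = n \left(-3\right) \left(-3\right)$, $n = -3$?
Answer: $-2730330$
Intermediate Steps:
$Y = -27$ ($Y = \left(-3\right) \left(-3\right) \left(-3\right) = 9 \left(-3\right) = -27$)
$U{\left(P \right)} = P^{2}$
$b{\left(C \right)} = -2 - 27 C^{2}$
$\left(229 + U{\left(1 \right)}\right) \left(b{\left(-21 \right)} + 38\right) = \left(229 + 1^{2}\right) \left(\left(-2 - 27 \left(-21\right)^{2}\right) + 38\right) = \left(229 + 1\right) \left(\left(-2 - 11907\right) + 38\right) = 230 \left(\left(-2 - 11907\right) + 38\right) = 230 \left(-11909 + 38\right) = 230 \left(-11871\right) = -2730330$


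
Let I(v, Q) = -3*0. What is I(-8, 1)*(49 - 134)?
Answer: 0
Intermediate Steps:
I(v, Q) = 0
I(-8, 1)*(49 - 134) = 0*(49 - 134) = 0*(-85) = 0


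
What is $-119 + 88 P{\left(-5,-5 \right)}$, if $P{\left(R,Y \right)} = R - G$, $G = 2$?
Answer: $-735$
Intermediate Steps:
$P{\left(R,Y \right)} = -2 + R$ ($P{\left(R,Y \right)} = R - 2 = -2 + R$)
$-119 + 88 P{\left(-5,-5 \right)} = -119 + 88 \left(-2 - 5\right) = -119 + 88 \left(-7\right) = -119 - 616 = -735$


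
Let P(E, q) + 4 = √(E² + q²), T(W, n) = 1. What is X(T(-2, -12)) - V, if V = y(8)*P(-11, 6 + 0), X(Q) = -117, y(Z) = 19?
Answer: -41 - 19*√157 ≈ -279.07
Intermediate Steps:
P(E, q) = -4 + √(E² + q²)
V = -76 + 19*√157 (V = 19*(-4 + √((-11)² + (6 + 0)²)) = 19*(-4 + √(121 + 6²)) = 19*(-4 + √(121 + 36)) = 19*(-4 + √157) = -76 + 19*√157 ≈ 162.07)
X(T(-2, -12)) - V = -117 - (-76 + 19*√157) = -117 + (76 - 19*√157) = -41 - 19*√157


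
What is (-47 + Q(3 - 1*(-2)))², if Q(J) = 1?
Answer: 2116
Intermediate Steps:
(-47 + Q(3 - 1*(-2)))² = (-47 + 1)² = (-46)² = 2116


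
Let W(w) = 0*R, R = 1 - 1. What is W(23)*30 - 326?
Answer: -326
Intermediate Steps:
R = 0
W(w) = 0 (W(w) = 0*0 = 0)
W(23)*30 - 326 = 0*30 - 326 = 0 - 326 = -326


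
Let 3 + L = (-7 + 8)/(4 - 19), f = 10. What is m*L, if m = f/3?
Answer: -92/9 ≈ -10.222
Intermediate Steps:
L = -46/15 (L = -3 + (-7 + 8)/(4 - 19) = -3 + 1/(-15) = -3 + 1*(-1/15) = -3 - 1/15 = -46/15 ≈ -3.0667)
m = 10/3 ≈ 3.3333
m*L = (10/3)*(-46/15) = -92/9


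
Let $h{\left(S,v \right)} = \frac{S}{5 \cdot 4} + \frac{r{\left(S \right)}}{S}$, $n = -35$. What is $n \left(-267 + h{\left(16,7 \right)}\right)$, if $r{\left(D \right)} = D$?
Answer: $9282$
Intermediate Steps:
$h{\left(S,v \right)} = 1 + \frac{S}{20}$ ($h{\left(S,v \right)} = \frac{S}{5 \cdot 4} + \frac{S}{S} = \frac{S}{20} + 1 = 1 + \frac{S}{20}$)
$n \left(-267 + h{\left(16,7 \right)}\right) = - 35 \left(-267 + \left(1 + \frac{1}{20} \cdot 16\right)\right) = - 35 \left(-267 + \left(1 + \frac{4}{5}\right)\right) = - 35 \left(-267 + \frac{9}{5}\right) = \left(-35\right) \left(- \frac{1326}{5}\right) = 9282$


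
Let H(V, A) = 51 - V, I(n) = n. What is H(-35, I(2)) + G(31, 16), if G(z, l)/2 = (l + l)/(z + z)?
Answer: 2698/31 ≈ 87.032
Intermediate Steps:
G(z, l) = 2*l/z (G(z, l) = 2*((l + l)/(z + z)) = 2*((2*l)/((2*z))) = 2*((2*l)*(1/(2*z))) = 2*(l/z) = 2*l/z)
H(-35, I(2)) + G(31, 16) = (51 - 1*(-35)) + 2*16/31 = (51 + 35) + 2*16*(1/31) = 86 + 32/31 = 2698/31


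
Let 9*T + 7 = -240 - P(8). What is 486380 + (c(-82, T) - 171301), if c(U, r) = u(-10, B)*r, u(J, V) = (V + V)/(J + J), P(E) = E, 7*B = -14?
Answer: 945220/3 ≈ 3.1507e+5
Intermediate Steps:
B = -2 (B = (1/7)*(-14) = -2)
u(J, V) = V/J (u(J, V) = (2*V)/((2*J)) = (2*V)*(1/(2*J)) = V/J)
T = -85/3 (T = -7/9 + (-240 - 1*8)/9 = -7/9 + (-240 - 8)/9 = -7/9 + (1/9)*(-248) = -7/9 - 248/9 = -85/3 ≈ -28.333)
c(U, r) = r/5 (c(U, r) = (-2/(-10))*r = (-2*(-1/10))*r = r/5)
486380 + (c(-82, T) - 171301) = 486380 + ((1/5)*(-85/3) - 171301) = 486380 + (-17/3 - 171301) = 486380 - 513920/3 = 945220/3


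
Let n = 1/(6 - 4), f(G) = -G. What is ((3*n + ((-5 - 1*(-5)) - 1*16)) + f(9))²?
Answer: 2209/4 ≈ 552.25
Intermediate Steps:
n = ½ (n = 1/2 = ½ ≈ 0.50000)
((3*n + ((-5 - 1*(-5)) - 1*16)) + f(9))² = ((3*(½) + ((-5 - 1*(-5)) - 1*16)) - 1*9)² = ((3/2 + ((-5 + 5) - 16)) - 9)² = ((3/2 + (0 - 16)) - 9)² = ((3/2 - 16) - 9)² = (-29/2 - 9)² = (-47/2)² = 2209/4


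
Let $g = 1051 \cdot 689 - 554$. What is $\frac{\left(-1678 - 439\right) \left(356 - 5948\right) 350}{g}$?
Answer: $\frac{276226160}{48239} \approx 5726.2$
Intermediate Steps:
$g = 723585$ ($g = 724139 - 554 = 723585$)
$\frac{\left(-1678 - 439\right) \left(356 - 5948\right) 350}{g} = \frac{\left(-1678 - 439\right) \left(356 - 5948\right) 350}{723585} = \left(-2117\right) \left(-5592\right) 350 \cdot \frac{1}{723585} = 11838264 \cdot 350 \cdot \frac{1}{723585} = 4143392400 \cdot \frac{1}{723585} = \frac{276226160}{48239}$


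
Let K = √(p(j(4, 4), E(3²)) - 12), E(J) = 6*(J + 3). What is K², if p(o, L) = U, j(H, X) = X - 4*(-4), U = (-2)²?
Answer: -8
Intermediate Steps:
U = 4
E(J) = 18 + 6*J (E(J) = 6*(3 + J) = 18 + 6*J)
j(H, X) = 16 + X (j(H, X) = X + 16 = 16 + X)
p(o, L) = 4
K = 2*I*√2 (K = √(4 - 12) = √(-8) = 2*I*√2 ≈ 2.8284*I)
K² = (2*I*√2)² = -8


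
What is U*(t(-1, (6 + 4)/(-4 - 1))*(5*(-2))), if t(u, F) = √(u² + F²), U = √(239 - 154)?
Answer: -50*√17 ≈ -206.16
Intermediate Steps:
U = √85 ≈ 9.2195
t(u, F) = √(F² + u²)
U*(t(-1, (6 + 4)/(-4 - 1))*(5*(-2))) = √85*(√(((6 + 4)/(-4 - 1))² + (-1)²)*(5*(-2))) = √85*(√((10/(-5))² + 1)*(-10)) = √85*(√((10*(-⅕))² + 1)*(-10)) = √85*(√((-2)² + 1)*(-10)) = √85*(√(4 + 1)*(-10)) = √85*(√5*(-10)) = √85*(-10*√5) = -50*√17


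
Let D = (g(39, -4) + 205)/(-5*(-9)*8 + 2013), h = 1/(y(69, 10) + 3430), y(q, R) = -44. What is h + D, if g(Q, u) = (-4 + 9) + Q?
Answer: 281829/2678326 ≈ 0.10523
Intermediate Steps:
g(Q, u) = 5 + Q
h = 1/3386 (h = 1/(-44 + 3430) = 1/3386 ≈ 0.00029533)
D = 83/791 (D = ((5 + 39) + 205)/(-5*(-9)*8 + 2013) = (44 + 205)/(45*8 + 2013) = 249/(360 + 2013) = 249/2373 = 249*(1/2373) = 83/791 ≈ 0.10493)
h + D = 1/3386 + 83/791 = 281829/2678326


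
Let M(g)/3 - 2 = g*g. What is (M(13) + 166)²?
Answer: 461041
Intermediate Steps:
M(g) = 6 + 3*g² (M(g) = 6 + 3*(g*g) = 6 + 3*g²)
(M(13) + 166)² = ((6 + 3*13²) + 166)² = ((6 + 3*169) + 166)² = ((6 + 507) + 166)² = (513 + 166)² = 679² = 461041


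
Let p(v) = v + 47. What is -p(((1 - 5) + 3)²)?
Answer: -48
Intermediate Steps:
p(v) = 47 + v
-p(((1 - 5) + 3)²) = -(47 + ((1 - 5) + 3)²) = -(47 + (-4 + 3)²) = -(47 + (-1)²) = -(47 + 1) = -1*48 = -48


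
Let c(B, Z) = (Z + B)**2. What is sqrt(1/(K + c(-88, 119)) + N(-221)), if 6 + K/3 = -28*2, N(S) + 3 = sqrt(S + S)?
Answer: sqrt(-72044 + 24025*I*sqrt(442))/155 ≈ 3.0198 + 3.481*I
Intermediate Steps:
N(S) = -3 + sqrt(2)*sqrt(S) (N(S) = -3 + sqrt(S + S) = -3 + sqrt(2*S) = -3 + sqrt(2)*sqrt(S))
K = -186 (K = -18 + 3*(-28*2) = -18 + 3*(-56) = -18 - 168 = -186)
c(B, Z) = (B + Z)**2
sqrt(1/(K + c(-88, 119)) + N(-221)) = sqrt(1/(-186 + (-88 + 119)**2) + (-3 + sqrt(2)*sqrt(-221))) = sqrt(1/(-186 + 31**2) + (-3 + sqrt(2)*(I*sqrt(221)))) = sqrt(1/(-186 + 961) + (-3 + I*sqrt(442))) = sqrt(1/775 + (-3 + I*sqrt(442))) = sqrt(-2324/775 + I*sqrt(442))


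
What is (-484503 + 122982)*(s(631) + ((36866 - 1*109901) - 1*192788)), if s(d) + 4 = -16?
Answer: 96107827203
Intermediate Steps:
s(d) = -20 (s(d) = -4 - 16 = -20)
(-484503 + 122982)*(s(631) + ((36866 - 1*109901) - 1*192788)) = (-484503 + 122982)*(-20 + ((36866 - 1*109901) - 1*192788)) = -361521*(-20 + ((36866 - 109901) - 192788)) = -361521*(-20 + (-73035 - 192788)) = -361521*(-20 - 265823) = -361521*(-265843) = 96107827203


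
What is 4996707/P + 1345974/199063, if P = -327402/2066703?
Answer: -228407255785717975/7241513814 ≈ -3.1541e+7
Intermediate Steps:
P = -109134/688901 (P = -327402*1/2066703 = -109134/688901 ≈ -0.15842)
4996707/P + 1345974/199063 = 4996707/(-109134/688901) + 1345974/199063 = 4996707*(-688901/109134) + 1345974*(1/199063) = -1147412149669/36378 + 1345974/199063 = -228407255785717975/7241513814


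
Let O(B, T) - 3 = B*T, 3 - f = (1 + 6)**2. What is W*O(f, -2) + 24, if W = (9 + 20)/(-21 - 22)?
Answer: -1723/43 ≈ -40.070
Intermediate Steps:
f = -46 (f = 3 - (1 + 6)**2 = 3 - 1*7**2 = 3 - 1*49 = 3 - 49 = -46)
W = -29/43 (W = 29/(-43) = 29*(-1/43) = -29/43 ≈ -0.67442)
O(B, T) = 3 + B*T
W*O(f, -2) + 24 = -29*(3 - 46*(-2))/43 + 24 = -29*(3 + 92)/43 + 24 = -29/43*95 + 24 = -2755/43 + 24 = -1723/43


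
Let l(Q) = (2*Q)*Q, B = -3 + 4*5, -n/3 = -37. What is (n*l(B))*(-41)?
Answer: -2630478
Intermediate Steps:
n = 111 (n = -3*(-37) = 111)
B = 17 (B = -3 + 20 = 17)
l(Q) = 2*Q²
(n*l(B))*(-41) = (111*(2*17²))*(-41) = (111*(2*289))*(-41) = (111*578)*(-41) = 64158*(-41) = -2630478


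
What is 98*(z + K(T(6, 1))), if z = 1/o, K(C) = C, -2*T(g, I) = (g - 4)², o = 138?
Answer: -13475/69 ≈ -195.29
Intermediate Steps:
T(g, I) = -(-4 + g)²/2 (T(g, I) = -(g - 4)²/2 = -(-4 + g)²/2)
z = 1/138 ≈ 0.0072464
98*(z + K(T(6, 1))) = 98*(1/138 - (-4 + 6)²/2) = 98*(1/138 - ½*2²) = 98*(1/138 - ½*4) = 98*(1/138 - 2) = 98*(-275/138) = -13475/69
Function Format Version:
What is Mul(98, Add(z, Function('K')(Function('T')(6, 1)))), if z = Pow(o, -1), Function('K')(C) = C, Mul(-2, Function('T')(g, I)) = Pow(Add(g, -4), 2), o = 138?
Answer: Rational(-13475, 69) ≈ -195.29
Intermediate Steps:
Function('T')(g, I) = Mul(Rational(-1, 2), Pow(Add(-4, g), 2)) (Function('T')(g, I) = Mul(Rational(-1, 2), Pow(Add(g, -4), 2)) = Mul(Rational(-1, 2), Pow(Add(-4, g), 2)))
z = Rational(1, 138) (z = Pow(138, -1) = Rational(1, 138) ≈ 0.0072464)
Mul(98, Add(z, Function('K')(Function('T')(6, 1)))) = Mul(98, Add(Rational(1, 138), Mul(Rational(-1, 2), Pow(Add(-4, 6), 2)))) = Mul(98, Add(Rational(1, 138), Mul(Rational(-1, 2), Pow(2, 2)))) = Mul(98, Add(Rational(1, 138), Mul(Rational(-1, 2), 4))) = Mul(98, Add(Rational(1, 138), -2)) = Mul(98, Rational(-275, 138)) = Rational(-13475, 69)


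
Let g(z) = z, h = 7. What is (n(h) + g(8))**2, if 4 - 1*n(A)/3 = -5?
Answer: 1225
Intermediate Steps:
n(A) = 27 (n(A) = 12 - 3*(-5) = 12 + 15 = 27)
(n(h) + g(8))**2 = (27 + 8)**2 = 35**2 = 1225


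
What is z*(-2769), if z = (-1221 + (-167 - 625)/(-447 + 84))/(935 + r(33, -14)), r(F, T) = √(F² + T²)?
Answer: 210369237/58196 - 12374661*√1285/3200780 ≈ 3476.3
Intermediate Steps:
z = -13407/(11*(935 + √1285)) (z = (-1221 + (-167 - 625)/(-447 + 84))/(935 + √(33² + (-14)²)) = (-1221 - 792/(-363))/(935 + √(1089 + 196)) = (-1221 - 792*(-1/363))/(935 + √1285) = (-1221 + 24/11)/(935 + √1285) = -13407/(11*(935 + √1285)) ≈ -1.2554)
z*(-2769) = (-75973/58196 + 4469*√1285/3200780)*(-2769) = 210369237/58196 - 12374661*√1285/3200780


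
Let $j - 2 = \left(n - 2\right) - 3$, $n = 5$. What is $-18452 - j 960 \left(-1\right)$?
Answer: $-16532$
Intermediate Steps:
$j = 2$ ($j = 2 + \left(\left(5 - 2\right) - 3\right) = 2 + \left(3 - 3\right) = 2 + 0 = 2$)
$-18452 - j 960 \left(-1\right) = -18452 - 2 \cdot 960 \left(-1\right) = -18452 - 2 \left(-960\right) = -18452 - -1920 = -18452 + 1920 = -16532$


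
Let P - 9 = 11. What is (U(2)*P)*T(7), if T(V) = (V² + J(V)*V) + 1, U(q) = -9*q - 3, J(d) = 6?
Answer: -38640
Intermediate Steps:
P = 20 (P = 9 + 11 = 20)
U(q) = -3 - 9*q
T(V) = 1 + V² + 6*V (T(V) = (V² + 6*V) + 1 = 1 + V² + 6*V)
(U(2)*P)*T(7) = ((-3 - 9*2)*20)*(1 + 7² + 6*7) = ((-3 - 18)*20)*(1 + 49 + 42) = -21*20*92 = -420*92 = -38640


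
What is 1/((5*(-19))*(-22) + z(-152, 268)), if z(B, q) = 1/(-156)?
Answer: 156/326039 ≈ 0.00047847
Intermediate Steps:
z(B, q) = -1/156
1/((5*(-19))*(-22) + z(-152, 268)) = 1/((5*(-19))*(-22) - 1/156) = 1/(-95*(-22) - 1/156) = 1/(2090 - 1/156) = 1/(326039/156) = 156/326039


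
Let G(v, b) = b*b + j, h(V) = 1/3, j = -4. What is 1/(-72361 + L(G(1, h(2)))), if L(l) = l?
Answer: -9/651284 ≈ -1.3819e-5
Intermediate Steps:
h(V) = ⅓
G(v, b) = -4 + b² (G(v, b) = b*b - 4 = b² - 4 = -4 + b²)
1/(-72361 + L(G(1, h(2)))) = 1/(-72361 + (-4 + (⅓)²)) = 1/(-72361 + (-4 + ⅑)) = 1/(-72361 - 35/9) = 1/(-651284/9) = -9/651284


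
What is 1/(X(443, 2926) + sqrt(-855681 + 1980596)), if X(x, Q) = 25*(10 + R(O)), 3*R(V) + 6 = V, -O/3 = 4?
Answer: -20/222983 + sqrt(1124915)/1114915 ≈ 0.00086161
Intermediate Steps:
O = -12 (O = -3*4 = -12)
R(V) = -2 + V/3
X(x, Q) = 100 (X(x, Q) = 25*(10 + (-2 + (1/3)*(-12))) = 25*(10 + (-2 - 4)) = 25*(10 - 6) = 25*4 = 100)
1/(X(443, 2926) + sqrt(-855681 + 1980596)) = 1/(100 + sqrt(-855681 + 1980596)) = 1/(100 + sqrt(1124915))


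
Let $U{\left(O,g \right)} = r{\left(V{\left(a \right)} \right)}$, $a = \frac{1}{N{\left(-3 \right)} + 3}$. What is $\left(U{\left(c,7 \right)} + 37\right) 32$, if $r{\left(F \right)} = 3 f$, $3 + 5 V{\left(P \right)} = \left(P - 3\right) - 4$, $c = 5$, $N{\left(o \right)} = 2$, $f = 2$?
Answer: $1376$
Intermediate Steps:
$a = \frac{1}{5}$ ($a = \frac{1}{2 + 3} = \frac{1}{5} \approx 0.2$)
$V{\left(P \right)} = -2 + \frac{P}{5}$ ($V{\left(P \right)} = - \frac{3}{5} + \frac{\left(P - 3\right) - 4}{5} = - \frac{3}{5} + \frac{\left(-3 + P\right) - 4}{5} = - \frac{3}{5} + \frac{-7 + P}{5} = - \frac{3}{5} + \left(- \frac{7}{5} + \frac{P}{5}\right) = -2 + \frac{P}{5}$)
$r{\left(F \right)} = 6$ ($r{\left(F \right)} = 3 \cdot 2 = 6$)
$U{\left(O,g \right)} = 6$
$\left(U{\left(c,7 \right)} + 37\right) 32 = \left(6 + 37\right) 32 = 43 \cdot 32 = 1376$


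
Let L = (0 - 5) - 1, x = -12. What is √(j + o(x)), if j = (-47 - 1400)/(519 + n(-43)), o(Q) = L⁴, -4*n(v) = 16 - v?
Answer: 2*√1315207037/2017 ≈ 35.960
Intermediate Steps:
n(v) = -4 + v/4 (n(v) = -(16 - v)/4 = -4 + v/4)
L = -6 (L = -5 - 1 = -6)
o(Q) = 1296 (o(Q) = (-6)⁴ = 1296)
j = -5788/2017 (j = (-47 - 1400)/(519 + (-4 + (¼)*(-43))) = -1447/(519 + (-4 - 43/4)) = -1447/(519 - 59/4) = -1447/2017/4 = -1447*4/2017 = -5788/2017 ≈ -2.8696)
√(j + o(x)) = √(-5788/2017 + 1296) = √(2608244/2017) = 2*√1315207037/2017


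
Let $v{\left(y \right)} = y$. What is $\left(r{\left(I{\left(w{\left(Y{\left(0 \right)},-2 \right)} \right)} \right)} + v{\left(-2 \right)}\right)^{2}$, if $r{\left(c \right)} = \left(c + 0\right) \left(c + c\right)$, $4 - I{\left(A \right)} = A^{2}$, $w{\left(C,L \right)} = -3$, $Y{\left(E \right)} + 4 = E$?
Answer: $2304$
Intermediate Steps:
$Y{\left(E \right)} = -4 + E$
$I{\left(A \right)} = 4 - A^{2}$
$r{\left(c \right)} = 2 c^{2}$ ($r{\left(c \right)} = c 2 c = 2 c^{2}$)
$\left(r{\left(I{\left(w{\left(Y{\left(0 \right)},-2 \right)} \right)} \right)} + v{\left(-2 \right)}\right)^{2} = \left(2 \left(4 - \left(-3\right)^{2}\right)^{2} - 2\right)^{2} = \left(2 \left(4 - 9\right)^{2} - 2\right)^{2} = \left(2 \left(-5\right)^{2} - 2\right)^{2} = \left(2 \cdot 25 - 2\right)^{2} = \left(50 - 2\right)^{2} = 48^{2} = 2304$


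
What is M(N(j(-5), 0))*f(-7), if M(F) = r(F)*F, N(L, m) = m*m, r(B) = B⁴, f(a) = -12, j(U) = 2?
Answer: 0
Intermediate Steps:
N(L, m) = m²
M(F) = F⁵ (M(F) = F⁴*F = F⁵)
M(N(j(-5), 0))*f(-7) = (0²)⁵*(-12) = 0⁵*(-12) = 0*(-12) = 0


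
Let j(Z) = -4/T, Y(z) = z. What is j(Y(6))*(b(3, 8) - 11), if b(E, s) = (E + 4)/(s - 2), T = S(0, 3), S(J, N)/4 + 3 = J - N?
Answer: -59/36 ≈ -1.6389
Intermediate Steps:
S(J, N) = -12 - 4*N + 4*J (S(J, N) = -12 + 4*(J - N) = -12 + (-4*N + 4*J) = -12 - 4*N + 4*J)
T = -24 (T = -12 - 4*3 + 4*0 = -12 - 12 + 0 = -24)
b(E, s) = (4 + E)/(-2 + s)
j(Z) = 1/6 (j(Z) = -4/(-24) = -4*(-1/24) = 1/6)
j(Y(6))*(b(3, 8) - 11) = ((4 + 3)/(-2 + 8) - 11)/6 = (7/6 - 11)/6 = (1/6)*(-59/6) = -59/36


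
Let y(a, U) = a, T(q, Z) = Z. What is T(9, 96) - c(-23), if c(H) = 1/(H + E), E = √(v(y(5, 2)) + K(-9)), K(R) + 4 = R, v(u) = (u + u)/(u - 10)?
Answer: 52247/544 + I*√15/544 ≈ 96.042 + 0.0071195*I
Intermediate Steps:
v(u) = 2*u/(-10 + u) (v(u) = (2*u)/(-10 + u) = 2*u/(-10 + u))
K(R) = -4 + R
E = I*√15 (E = √(2*5/(-10 + 5) + (-4 - 9)) = √(2*5/(-5) - 13) = √(2*5*(-⅕) - 13) = √(-2 - 13) = √(-15) = I*√15 ≈ 3.873*I)
c(H) = 1/(H + I*√15)
T(9, 96) - c(-23) = 96 - 1/(-23 + I*√15)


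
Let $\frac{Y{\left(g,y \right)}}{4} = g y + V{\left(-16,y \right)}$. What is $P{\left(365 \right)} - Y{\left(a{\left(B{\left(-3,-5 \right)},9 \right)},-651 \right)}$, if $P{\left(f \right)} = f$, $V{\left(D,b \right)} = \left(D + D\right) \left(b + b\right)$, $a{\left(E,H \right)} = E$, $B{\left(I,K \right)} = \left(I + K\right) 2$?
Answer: $-207955$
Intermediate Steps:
$B{\left(I,K \right)} = 2 I + 2 K$
$V{\left(D,b \right)} = 4 D b$ ($V{\left(D,b \right)} = 2 D 2 b = 4 D b$)
$Y{\left(g,y \right)} = - 256 y + 4 g y$ ($Y{\left(g,y \right)} = 4 \left(g y + 4 \left(-16\right) y\right) = 4 \left(g y - 64 y\right) = 4 \left(- 64 y + g y\right) = - 256 y + 4 g y$)
$P{\left(365 \right)} - Y{\left(a{\left(B{\left(-3,-5 \right)},9 \right)},-651 \right)} = 365 - 4 \left(-651\right) \left(-64 + \left(2 \left(-3\right) + 2 \left(-5\right)\right)\right) = 365 - 4 \left(-651\right) \left(-64 - 16\right) = 365 - 4 \left(-651\right) \left(-80\right) = 365 - 208320 = -207955$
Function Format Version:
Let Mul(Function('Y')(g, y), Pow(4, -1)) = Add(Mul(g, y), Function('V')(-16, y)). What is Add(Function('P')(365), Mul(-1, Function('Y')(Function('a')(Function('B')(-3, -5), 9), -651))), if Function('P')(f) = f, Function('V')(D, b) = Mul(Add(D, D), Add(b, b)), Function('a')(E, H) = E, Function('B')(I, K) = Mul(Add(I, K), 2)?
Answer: -207955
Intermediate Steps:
Function('B')(I, K) = Add(Mul(2, I), Mul(2, K))
Function('V')(D, b) = Mul(4, D, b) (Function('V')(D, b) = Mul(Mul(2, D), Mul(2, b)) = Mul(4, D, b))
Function('Y')(g, y) = Add(Mul(-256, y), Mul(4, g, y)) (Function('Y')(g, y) = Mul(4, Add(Mul(g, y), Mul(4, -16, y))) = Mul(4, Add(Mul(g, y), Mul(-64, y))) = Mul(4, Add(Mul(-64, y), Mul(g, y))) = Add(Mul(-256, y), Mul(4, g, y)))
Add(Function('P')(365), Mul(-1, Function('Y')(Function('a')(Function('B')(-3, -5), 9), -651))) = Add(365, Mul(-1, Mul(4, -651, Add(-64, Add(Mul(2, -3), Mul(2, -5)))))) = Add(365, Mul(-1, Mul(4, -651, Add(-64, Add(-6, -10))))) = Add(365, Mul(-1, Mul(4, -651, Add(-64, -16)))) = Add(365, Mul(-1, Mul(4, -651, -80))) = Add(365, Mul(-1, 208320)) = Add(365, -208320) = -207955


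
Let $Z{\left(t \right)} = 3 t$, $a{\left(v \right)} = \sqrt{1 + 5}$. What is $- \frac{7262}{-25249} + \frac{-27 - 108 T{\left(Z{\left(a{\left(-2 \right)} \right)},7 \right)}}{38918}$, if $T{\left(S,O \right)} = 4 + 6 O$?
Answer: $\frac{156503761}{982640582} \approx 0.15927$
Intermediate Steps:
$a{\left(v \right)} = \sqrt{6}$
$- \frac{7262}{-25249} + \frac{-27 - 108 T{\left(Z{\left(a{\left(-2 \right)} \right)},7 \right)}}{38918} = - \frac{7262}{-25249} + \frac{-27 - 108 \left(4 + 6 \cdot 7\right)}{38918} = \left(-7262\right) \left(- \frac{1}{25249}\right) + \left(-27 - 108 \left(4 + 42\right)\right) \frac{1}{38918} = \frac{7262}{25249} + \left(-27 - 4968\right) \frac{1}{38918} = \frac{7262}{25249} - \frac{4995}{38918} = \frac{156503761}{982640582}$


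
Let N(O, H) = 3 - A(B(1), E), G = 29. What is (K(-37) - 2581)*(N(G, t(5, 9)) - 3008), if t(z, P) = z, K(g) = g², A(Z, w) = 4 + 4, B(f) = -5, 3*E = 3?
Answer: 3651756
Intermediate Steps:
E = 1 (E = (⅓)*3 = 1)
A(Z, w) = 8
N(O, H) = -5 (N(O, H) = 3 - 1*8 = 3 - 8 = -5)
(K(-37) - 2581)*(N(G, t(5, 9)) - 3008) = ((-37)² - 2581)*(-5 - 3008) = (1369 - 2581)*(-3013) = -1212*(-3013) = 3651756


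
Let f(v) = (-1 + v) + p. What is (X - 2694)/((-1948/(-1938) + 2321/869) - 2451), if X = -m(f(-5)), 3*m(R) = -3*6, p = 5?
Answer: 25721136/23418137 ≈ 1.0983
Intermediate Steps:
f(v) = 4 + v (f(v) = (-1 + v) + 5 = 4 + v)
m(R) = -6 (m(R) = (-3*6)/3 = (1/3)*(-18) = -6)
X = 6 (X = -1*(-6) = 6)
(X - 2694)/((-1948/(-1938) + 2321/869) - 2451) = (6 - 2694)/((-1948/(-1938) + 2321/869) - 2451) = -2688/((-1948*(-1/1938) + 2321*(1/869)) - 2451) = -2688/((974/969 + 211/79) - 2451) = -2688/(281405/76551 - 2451) = -2688/(-187345096/76551) = -2688*(-76551/187345096) = 25721136/23418137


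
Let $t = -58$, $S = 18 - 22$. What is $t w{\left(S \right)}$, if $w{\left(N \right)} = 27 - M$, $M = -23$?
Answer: $-2900$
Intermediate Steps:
$S = -4$
$w{\left(N \right)} = 50$ ($w{\left(N \right)} = 27 - -23 = 27 + 23 = 50$)
$t w{\left(S \right)} = \left(-58\right) 50 = -2900$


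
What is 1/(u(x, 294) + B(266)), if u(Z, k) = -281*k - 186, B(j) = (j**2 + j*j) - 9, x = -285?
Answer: 1/58703 ≈ 1.7035e-5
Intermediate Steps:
B(j) = -9 + 2*j**2 (B(j) = (j**2 + j**2) - 9 = 2*j**2 - 9 = -9 + 2*j**2)
u(Z, k) = -186 - 281*k
1/(u(x, 294) + B(266)) = 1/((-186 - 281*294) + (-9 + 2*266**2)) = 1/((-186 - 82614) + (-9 + 2*70756)) = 1/(-82800 + (-9 + 141512)) = 1/(-82800 + 141503) = 1/58703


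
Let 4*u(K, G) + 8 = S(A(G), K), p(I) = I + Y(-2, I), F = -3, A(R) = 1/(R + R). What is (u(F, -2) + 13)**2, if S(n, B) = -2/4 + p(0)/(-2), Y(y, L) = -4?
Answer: 8281/64 ≈ 129.39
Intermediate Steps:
A(R) = 1/(2*R)
p(I) = -4 + I (p(I) = I - 4 = -4 + I)
S(n, B) = 3/2 (S(n, B) = -2/4 + (-4 + 0)/(-2) = -2*1/4 - 4*(-1/2) = -1/2 + 2 = 3/2)
u(K, G) = -13/8 (u(K, G) = -2 + (1/4)*(3/2) = -2 + 3/8 = -13/8)
(u(F, -2) + 13)**2 = (-13/8 + 13)**2 = (91/8)**2 = 8281/64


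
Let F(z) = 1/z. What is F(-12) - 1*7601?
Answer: -91213/12 ≈ -7601.1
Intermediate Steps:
F(-12) - 1*7601 = 1/(-12) - 1*7601 = -1/12 - 7601 = -91213/12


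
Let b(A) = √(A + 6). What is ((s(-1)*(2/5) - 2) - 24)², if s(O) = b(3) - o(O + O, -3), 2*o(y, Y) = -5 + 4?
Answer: 15129/25 ≈ 605.16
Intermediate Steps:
b(A) = √(6 + A)
o(y, Y) = -½ (o(y, Y) = (-5 + 4)/2 = (½)*(-1) = -½)
s(O) = 7/2 (s(O) = √(6 + 3) - 1*(-½) = √9 + ½ = 3 + ½ = 7/2)
((s(-1)*(2/5) - 2) - 24)² = ((7*(2/5)/2 - 2) - 24)² = ((7*(2*(⅕))/2 - 2) - 24)² = (((7/2)*(⅖) - 2) - 24)² = ((7/5 - 2) - 24)² = (-⅗ - 24)² = (-123/5)² = 15129/25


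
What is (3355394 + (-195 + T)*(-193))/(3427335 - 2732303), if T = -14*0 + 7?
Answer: 1695839/347516 ≈ 4.8799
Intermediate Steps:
T = 7 (T = 0 + 7 = 7)
(3355394 + (-195 + T)*(-193))/(3427335 - 2732303) = (3355394 + (-195 + 7)*(-193))/(3427335 - 2732303) = (3355394 - 188*(-193))/695032 = (3355394 + 36284)*(1/695032) = 3391678*(1/695032) = 1695839/347516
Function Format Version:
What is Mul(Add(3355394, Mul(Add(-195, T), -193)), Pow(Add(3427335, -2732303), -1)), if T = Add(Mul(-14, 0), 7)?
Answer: Rational(1695839, 347516) ≈ 4.8799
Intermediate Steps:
T = 7 (T = Add(0, 7) = 7)
Mul(Add(3355394, Mul(Add(-195, T), -193)), Pow(Add(3427335, -2732303), -1)) = Mul(Add(3355394, Mul(Add(-195, 7), -193)), Pow(Add(3427335, -2732303), -1)) = Mul(Add(3355394, Mul(-188, -193)), Pow(695032, -1)) = Mul(Add(3355394, 36284), Rational(1, 695032)) = Mul(3391678, Rational(1, 695032)) = Rational(1695839, 347516)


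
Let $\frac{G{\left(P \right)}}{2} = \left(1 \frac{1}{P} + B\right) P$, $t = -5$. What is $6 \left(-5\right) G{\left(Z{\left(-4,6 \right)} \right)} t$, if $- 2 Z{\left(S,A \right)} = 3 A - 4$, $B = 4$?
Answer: $-8100$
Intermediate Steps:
$Z{\left(S,A \right)} = 2 - \frac{3 A}{2}$ ($Z{\left(S,A \right)} = - \frac{3 A - 4}{2} = - \frac{-4 + 3 A}{2} = 2 - \frac{3 A}{2}$)
$G{\left(P \right)} = 2 P \left(4 + \frac{1}{P}\right)$ ($G{\left(P \right)} = 2 \left(1 \frac{1}{P} + 4\right) P = 2 \left(\frac{1}{P} + 4\right) P = 2 \left(4 + \frac{1}{P}\right) P = 2 P \left(4 + \frac{1}{P}\right)$)
$6 \left(-5\right) G{\left(Z{\left(-4,6 \right)} \right)} t = 6 \left(-5\right) \left(2 + 8 \left(2 - 9\right)\right) \left(-5\right) = - 30 \left(2 + 8 \left(2 - 9\right)\right) \left(-5\right) = - 30 \left(2 + 8 \left(-7\right)\right) \left(-5\right) = - 30 \left(2 - 56\right) \left(-5\right) = \left(-30\right) \left(-54\right) \left(-5\right) = 1620 \left(-5\right) = -8100$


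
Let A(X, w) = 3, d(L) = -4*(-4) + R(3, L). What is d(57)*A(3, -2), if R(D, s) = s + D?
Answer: 228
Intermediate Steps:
R(D, s) = D + s
d(L) = 19 + L (d(L) = -4*(-4) + (3 + L) = 16 + (3 + L) = 19 + L)
d(57)*A(3, -2) = (19 + 57)*3 = 76*3 = 228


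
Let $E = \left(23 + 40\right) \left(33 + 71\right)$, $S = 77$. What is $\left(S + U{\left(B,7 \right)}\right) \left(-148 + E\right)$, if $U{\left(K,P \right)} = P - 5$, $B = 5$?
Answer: $505916$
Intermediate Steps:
$U{\left(K,P \right)} = -5 + P$
$E = 6552$ ($E = 63 \cdot 104 = 6552$)
$\left(S + U{\left(B,7 \right)}\right) \left(-148 + E\right) = \left(77 + \left(-5 + 7\right)\right) \left(-148 + 6552\right) = \left(77 + 2\right) 6404 = 79 \cdot 6404 = 505916$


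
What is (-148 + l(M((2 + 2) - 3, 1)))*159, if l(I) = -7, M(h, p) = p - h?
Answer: -24645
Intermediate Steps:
(-148 + l(M((2 + 2) - 3, 1)))*159 = (-148 - 7)*159 = -155*159 = -24645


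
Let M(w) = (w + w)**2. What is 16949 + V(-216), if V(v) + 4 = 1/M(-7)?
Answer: 3321221/196 ≈ 16945.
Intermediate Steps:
M(w) = 4*w**2 (M(w) = (2*w)**2 = 4*w**2)
V(v) = -783/196 (V(v) = -4 + 1/(4*(-7)**2) = -4 + 1/(4*49) = -4 + 1/196 = -783/196)
16949 + V(-216) = 16949 - 783/196 = 3321221/196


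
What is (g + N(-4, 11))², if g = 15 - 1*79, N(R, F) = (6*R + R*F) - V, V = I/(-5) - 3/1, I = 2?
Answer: 413449/25 ≈ 16538.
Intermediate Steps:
V = -17/5 (V = 2/(-5) - 3/1 = 2*(-⅕) - 3*1 = -⅖ - 3 = -17/5 ≈ -3.4000)
N(R, F) = 17/5 + 6*R + F*R (N(R, F) = (6*R + R*F) - 1*(-17/5) = (6*R + F*R) + 17/5 = 17/5 + 6*R + F*R)
g = -64 (g = 15 - 79 = -64)
(g + N(-4, 11))² = (-64 + (17/5 + 6*(-4) + 11*(-4)))² = (-64 + (17/5 - 24 - 44))² = (-64 - 323/5)² = (-643/5)² = 413449/25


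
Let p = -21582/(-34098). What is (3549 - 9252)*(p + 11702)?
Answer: -379284077289/5683 ≈ -6.6740e+7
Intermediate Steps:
p = 3597/5683 (p = -21582*(-1/34098) = 3597/5683 ≈ 0.63294)
(3549 - 9252)*(p + 11702) = (3549 - 9252)*(3597/5683 + 11702) = -5703*66506063/5683 = -379284077289/5683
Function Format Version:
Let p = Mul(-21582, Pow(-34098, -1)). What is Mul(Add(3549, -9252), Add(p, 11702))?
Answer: Rational(-379284077289, 5683) ≈ -6.6740e+7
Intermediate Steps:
p = Rational(3597, 5683) (p = Mul(-21582, Rational(-1, 34098)) = Rational(3597, 5683) ≈ 0.63294)
Mul(Add(3549, -9252), Add(p, 11702)) = Mul(Add(3549, -9252), Add(Rational(3597, 5683), 11702)) = Mul(-5703, Rational(66506063, 5683)) = Rational(-379284077289, 5683)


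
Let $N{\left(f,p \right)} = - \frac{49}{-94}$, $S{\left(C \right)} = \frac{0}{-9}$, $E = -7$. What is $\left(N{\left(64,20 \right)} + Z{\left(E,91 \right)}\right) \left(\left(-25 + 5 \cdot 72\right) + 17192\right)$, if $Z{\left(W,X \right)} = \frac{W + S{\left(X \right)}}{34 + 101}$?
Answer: $\frac{104408339}{12690} \approx 8227.6$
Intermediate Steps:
$S{\left(C \right)} = 0$ ($S{\left(C \right)} = 0 \left(- \frac{1}{9}\right) = 0$)
$N{\left(f,p \right)} = \frac{49}{94}$ ($N{\left(f,p \right)} = \left(-49\right) \left(- \frac{1}{94}\right) = \frac{49}{94}$)
$Z{\left(W,X \right)} = \frac{W}{135}$ ($Z{\left(W,X \right)} = \frac{W + 0}{34 + 101} = \frac{W}{135}$)
$\left(N{\left(64,20 \right)} + Z{\left(E,91 \right)}\right) \left(\left(-25 + 5 \cdot 72\right) + 17192\right) = \left(\frac{49}{94} + \frac{1}{135} \left(-7\right)\right) \left(\left(-25 + 5 \cdot 72\right) + 17192\right) = \left(\frac{49}{94} - \frac{7}{135}\right) \left(\left(-25 + 360\right) + 17192\right) = \frac{5957 \left(335 + 17192\right)}{12690} = \frac{5957}{12690} \cdot 17527 = \frac{104408339}{12690}$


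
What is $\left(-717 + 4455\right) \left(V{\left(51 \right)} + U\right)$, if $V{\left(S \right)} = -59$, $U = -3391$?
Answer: $-12896100$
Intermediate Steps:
$\left(-717 + 4455\right) \left(V{\left(51 \right)} + U\right) = \left(-717 + 4455\right) \left(-59 - 3391\right) = 3738 \left(-3450\right) = -12896100$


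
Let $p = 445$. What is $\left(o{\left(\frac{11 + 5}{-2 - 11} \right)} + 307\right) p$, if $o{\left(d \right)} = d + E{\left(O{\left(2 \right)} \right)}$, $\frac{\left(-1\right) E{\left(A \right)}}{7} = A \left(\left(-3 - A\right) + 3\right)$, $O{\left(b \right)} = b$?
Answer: $\frac{1930855}{13} \approx 1.4853 \cdot 10^{5}$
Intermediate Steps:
$E{\left(A \right)} = 7 A^{2}$ ($E{\left(A \right)} = - 7 A \left(\left(-3 - A\right) + 3\right) = - 7 A \left(- A\right) = - 7 \left(- A^{2}\right) = 7 A^{2}$)
$o{\left(d \right)} = 28 + d$ ($o{\left(d \right)} = d + 7 \cdot 2^{2} = d + 7 \cdot 4 = d + 28 = 28 + d$)
$\left(o{\left(\frac{11 + 5}{-2 - 11} \right)} + 307\right) p = \left(\left(28 + \frac{11 + 5}{-2 - 11}\right) + 307\right) 445 = \left(\left(28 + \frac{16}{-13}\right) + 307\right) 445 = \left(\left(28 + 16 \left(- \frac{1}{13}\right)\right) + 307\right) 445 = \left(\left(28 - \frac{16}{13}\right) + 307\right) 445 = \left(\frac{348}{13} + 307\right) 445 = \frac{4339}{13} \cdot 445 = \frac{1930855}{13}$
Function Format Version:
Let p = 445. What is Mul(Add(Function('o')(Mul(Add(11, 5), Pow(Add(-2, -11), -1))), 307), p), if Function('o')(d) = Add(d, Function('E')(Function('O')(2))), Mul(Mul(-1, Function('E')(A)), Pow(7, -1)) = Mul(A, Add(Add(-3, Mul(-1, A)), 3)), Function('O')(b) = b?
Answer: Rational(1930855, 13) ≈ 1.4853e+5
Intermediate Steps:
Function('E')(A) = Mul(7, Pow(A, 2)) (Function('E')(A) = Mul(-7, Mul(A, Add(Add(-3, Mul(-1, A)), 3))) = Mul(-7, Mul(A, Mul(-1, A))) = Mul(-7, Mul(-1, Pow(A, 2))) = Mul(7, Pow(A, 2)))
Function('o')(d) = Add(28, d) (Function('o')(d) = Add(d, Mul(7, Pow(2, 2))) = Add(d, Mul(7, 4)) = Add(d, 28) = Add(28, d))
Mul(Add(Function('o')(Mul(Add(11, 5), Pow(Add(-2, -11), -1))), 307), p) = Mul(Add(Add(28, Mul(Add(11, 5), Pow(Add(-2, -11), -1))), 307), 445) = Mul(Add(Add(28, Mul(16, Pow(-13, -1))), 307), 445) = Mul(Add(Add(28, Mul(16, Rational(-1, 13))), 307), 445) = Mul(Add(Add(28, Rational(-16, 13)), 307), 445) = Mul(Add(Rational(348, 13), 307), 445) = Mul(Rational(4339, 13), 445) = Rational(1930855, 13)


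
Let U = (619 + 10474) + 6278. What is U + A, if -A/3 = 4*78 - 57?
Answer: 16606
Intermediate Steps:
U = 17371 (U = 11093 + 6278 = 17371)
A = -765 (A = -3*(4*78 - 57) = -3*(312 - 57) = -3*255 = -765)
U + A = 17371 - 765 = 16606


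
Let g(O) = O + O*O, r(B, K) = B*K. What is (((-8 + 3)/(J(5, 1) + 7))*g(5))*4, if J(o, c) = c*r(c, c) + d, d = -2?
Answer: -100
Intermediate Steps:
g(O) = O + O²
J(o, c) = -2 + c³ (J(o, c) = c*(c*c) - 2 = c*c² - 2 = c³ - 2 = -2 + c³)
(((-8 + 3)/(J(5, 1) + 7))*g(5))*4 = (((-8 + 3)/((-2 + 1³) + 7))*(5*(1 + 5)))*4 = ((-5/((-2 + 1) + 7))*(5*6))*4 = (-5/(-1 + 7)*30)*4 = (-5/6*30)*4 = (-5*⅙*30)*4 = -⅚*30*4 = -25*4 = -100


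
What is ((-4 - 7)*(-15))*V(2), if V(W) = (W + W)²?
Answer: 2640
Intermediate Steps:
V(W) = 4*W² (V(W) = (2*W)² = 4*W²)
((-4 - 7)*(-15))*V(2) = ((-4 - 7)*(-15))*(4*2²) = (-11*(-15))*(4*4) = 165*16 = 2640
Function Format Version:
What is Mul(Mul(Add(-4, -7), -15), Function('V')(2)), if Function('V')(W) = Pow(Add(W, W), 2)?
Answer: 2640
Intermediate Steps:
Function('V')(W) = Mul(4, Pow(W, 2)) (Function('V')(W) = Pow(Mul(2, W), 2) = Mul(4, Pow(W, 2)))
Mul(Mul(Add(-4, -7), -15), Function('V')(2)) = Mul(Mul(Add(-4, -7), -15), Mul(4, Pow(2, 2))) = Mul(Mul(-11, -15), Mul(4, 4)) = Mul(165, 16) = 2640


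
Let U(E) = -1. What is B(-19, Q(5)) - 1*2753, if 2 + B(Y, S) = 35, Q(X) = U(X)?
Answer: -2720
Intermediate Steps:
Q(X) = -1
B(Y, S) = 33 (B(Y, S) = -2 + 35 = 33)
B(-19, Q(5)) - 1*2753 = 33 - 1*2753 = 33 - 2753 = -2720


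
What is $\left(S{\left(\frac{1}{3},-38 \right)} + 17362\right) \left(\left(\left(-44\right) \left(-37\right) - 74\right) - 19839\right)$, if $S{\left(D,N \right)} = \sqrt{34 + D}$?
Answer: $-317464170 - 6095 \sqrt{309} \approx -3.1757 \cdot 10^{8}$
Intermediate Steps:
$\left(S{\left(\frac{1}{3},-38 \right)} + 17362\right) \left(\left(\left(-44\right) \left(-37\right) - 74\right) - 19839\right) = \left(\sqrt{34 + \frac{1}{3}} + 17362\right) \left(\left(\left(-44\right) \left(-37\right) - 74\right) - 19839\right) = \left(\sqrt{34 + \frac{1}{3}} + 17362\right) \left(\left(1628 - 74\right) - 19839\right) = \left(\sqrt{\frac{103}{3}} + 17362\right) \left(1554 - 19839\right) = \left(\frac{\sqrt{309}}{3} + 17362\right) \left(-18285\right) = \left(17362 + \frac{\sqrt{309}}{3}\right) \left(-18285\right) = -317464170 - 6095 \sqrt{309}$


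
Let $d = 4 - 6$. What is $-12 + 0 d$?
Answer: $-12$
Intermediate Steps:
$d = -2$
$-12 + 0 d = -12 + 0 \left(-2\right) = -12 + 0 = -12$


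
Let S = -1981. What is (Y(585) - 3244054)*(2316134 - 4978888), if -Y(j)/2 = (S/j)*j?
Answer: 8627567933368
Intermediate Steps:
Y(j) = 3962 (Y(j) = -2*(-1981/j)*j = -2*(-1981) = 3962)
(Y(585) - 3244054)*(2316134 - 4978888) = (3962 - 3244054)*(2316134 - 4978888) = -3240092*(-2662754) = 8627567933368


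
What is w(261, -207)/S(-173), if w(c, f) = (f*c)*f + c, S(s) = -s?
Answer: 11183850/173 ≈ 64647.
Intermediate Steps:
w(c, f) = c + c*f**2 (w(c, f) = (c*f)*f + c = c*f**2 + c = c + c*f**2)
w(261, -207)/S(-173) = (261*(1 + (-207)**2))/((-1*(-173))) = (261*(1 + 42849))/173 = (261*42850)*(1/173) = 11183850*(1/173) = 11183850/173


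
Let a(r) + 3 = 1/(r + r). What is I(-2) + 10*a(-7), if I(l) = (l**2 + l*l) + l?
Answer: -173/7 ≈ -24.714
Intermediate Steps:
a(r) = -3 + 1/(2*r) (a(r) = -3 + 1/(r + r) = -3 + 1/(2*r))
I(l) = l + 2*l**2 (I(l) = (l**2 + l**2) + l = 2*l**2 + l = l + 2*l**2)
I(-2) + 10*a(-7) = -2*(1 + 2*(-2)) + 10*(-3 + (1/2)/(-7)) = -2*(1 - 4) + 10*(-3 + (1/2)*(-1/7)) = -2*(-3) + 10*(-3 - 1/14) = 6 + 10*(-43/14) = 6 - 215/7 = -173/7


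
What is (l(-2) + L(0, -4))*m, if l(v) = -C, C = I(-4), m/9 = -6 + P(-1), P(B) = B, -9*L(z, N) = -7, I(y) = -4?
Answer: -301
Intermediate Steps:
L(z, N) = 7/9 (L(z, N) = -⅑*(-7) = 7/9)
m = -63 (m = 9*(-6 - 1) = 9*(-7) = -63)
C = -4
l(v) = 4 (l(v) = -1*(-4) = 4)
(l(-2) + L(0, -4))*m = (4 + 7/9)*(-63) = (43/9)*(-63) = -301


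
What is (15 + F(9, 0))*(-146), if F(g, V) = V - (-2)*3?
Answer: -3066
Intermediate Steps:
F(g, V) = 6 + V (F(g, V) = V - 1*(-6) = V + 6 = 6 + V)
(15 + F(9, 0))*(-146) = (15 + (6 + 0))*(-146) = (15 + 6)*(-146) = 21*(-146) = -3066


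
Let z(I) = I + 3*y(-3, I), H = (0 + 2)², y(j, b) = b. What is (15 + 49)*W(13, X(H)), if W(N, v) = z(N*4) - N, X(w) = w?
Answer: 12480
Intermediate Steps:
H = 4 (H = 2² = 4)
z(I) = 4*I (z(I) = I + 3*I = 4*I)
W(N, v) = 15*N (W(N, v) = 4*(N*4) - N = 4*(4*N) - N = 16*N - N = 15*N)
(15 + 49)*W(13, X(H)) = (15 + 49)*(15*13) = 64*195 = 12480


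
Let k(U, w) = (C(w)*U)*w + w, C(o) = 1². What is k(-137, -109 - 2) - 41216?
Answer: -26120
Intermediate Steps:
C(o) = 1
k(U, w) = w + U*w (k(U, w) = (1*U)*w + w = U*w + w = w + U*w)
k(-137, -109 - 2) - 41216 = (-109 - 2)*(1 - 137) - 41216 = -111*(-136) - 41216 = 15096 - 41216 = -26120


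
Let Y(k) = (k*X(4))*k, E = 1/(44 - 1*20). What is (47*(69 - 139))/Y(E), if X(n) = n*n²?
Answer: -29610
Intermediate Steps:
X(n) = n³
E = 1/24 (E = 1/(44 - 20) = 1/24 ≈ 0.041667)
Y(k) = 64*k² (Y(k) = (k*4³)*k = (k*64)*k = (64*k)*k = 64*k²)
(47*(69 - 139))/Y(E) = (47*(69 - 139))/((64*(1/24)²)) = (47*(-70))/((64*(1/576))) = -3290/⅑ = -3290*9 = -29610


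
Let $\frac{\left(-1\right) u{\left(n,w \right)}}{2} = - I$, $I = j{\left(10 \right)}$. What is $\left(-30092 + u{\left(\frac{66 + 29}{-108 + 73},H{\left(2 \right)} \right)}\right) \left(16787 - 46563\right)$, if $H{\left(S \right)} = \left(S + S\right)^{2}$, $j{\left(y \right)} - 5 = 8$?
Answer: $895245216$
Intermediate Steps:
$j{\left(y \right)} = 13$ ($j{\left(y \right)} = 5 + 8 = 13$)
$I = 13$
$H{\left(S \right)} = 4 S^{2}$ ($H{\left(S \right)} = \left(2 S\right)^{2} = 4 S^{2}$)
$u{\left(n,w \right)} = 26$ ($u{\left(n,w \right)} = - 2 \left(\left(-1\right) 13\right) = \left(-2\right) \left(-13\right) = 26$)
$\left(-30092 + u{\left(\frac{66 + 29}{-108 + 73},H{\left(2 \right)} \right)}\right) \left(16787 - 46563\right) = \left(-30092 + 26\right) \left(16787 - 46563\right) = \left(-30066\right) \left(-29776\right) = 895245216$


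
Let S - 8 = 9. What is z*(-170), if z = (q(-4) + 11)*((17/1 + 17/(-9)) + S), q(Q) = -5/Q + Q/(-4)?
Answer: -1301945/18 ≈ -72330.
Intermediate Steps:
S = 17 (S = 8 + 9 = 17)
q(Q) = -5/Q - Q/4 (q(Q) = -5/Q + Q*(-¼) = -5/Q - Q/4)
z = 15317/36 (z = ((-5/(-4) - ¼*(-4)) + 11)*((17/1 + 17/(-9)) + 17) = ((-5*(-¼) + 1) + 11)*((17*1 + 17*(-⅑)) + 17) = ((5/4 + 1) + 11)*((17 - 17/9) + 17) = (9/4 + 11)*(136/9 + 17) = (53/4)*(289/9) = 15317/36 ≈ 425.47)
z*(-170) = (15317/36)*(-170) = -1301945/18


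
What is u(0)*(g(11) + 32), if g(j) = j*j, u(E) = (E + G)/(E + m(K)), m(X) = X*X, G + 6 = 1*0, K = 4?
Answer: -459/8 ≈ -57.375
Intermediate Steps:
G = -6 (G = -6 + 1*0 = -6 + 0 = -6)
m(X) = X**2
u(E) = (-6 + E)/(16 + E) (u(E) = (E - 6)/(E + 4**2) = (-6 + E)/(E + 16) = (-6 + E)/(16 + E))
g(j) = j**2
u(0)*(g(11) + 32) = ((-6 + 0)/(16 + 0))*(11**2 + 32) = (-6/16)*(121 + 32) = ((1/16)*(-6))*153 = -3/8*153 = -459/8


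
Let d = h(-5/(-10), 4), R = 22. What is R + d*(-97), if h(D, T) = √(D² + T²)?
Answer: 22 - 97*√65/2 ≈ -369.02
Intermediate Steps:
d = √65/2 (d = √((-5/(-10))² + 4²) = √((-5*(-⅒))² + 16) = √((½)² + 16) = √(¼ + 16) = √(65/4) = √65/2 ≈ 4.0311)
R + d*(-97) = 22 + (√65/2)*(-97) = 22 - 97*√65/2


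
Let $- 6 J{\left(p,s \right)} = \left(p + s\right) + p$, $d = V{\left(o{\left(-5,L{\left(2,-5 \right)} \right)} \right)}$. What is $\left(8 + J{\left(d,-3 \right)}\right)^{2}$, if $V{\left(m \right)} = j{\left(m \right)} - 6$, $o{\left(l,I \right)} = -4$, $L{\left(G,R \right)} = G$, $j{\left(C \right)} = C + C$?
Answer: $\frac{6241}{36} \approx 173.36$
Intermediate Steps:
$j{\left(C \right)} = 2 C$
$V{\left(m \right)} = -6 + 2 m$ ($V{\left(m \right)} = 2 m - 6 = -6 + 2 m$)
$d = -14$ ($d = -6 + 2 \left(-4\right) = -6 - 8 = -14$)
$J{\left(p,s \right)} = - \frac{p}{3} - \frac{s}{6}$ ($J{\left(p,s \right)} = - \frac{\left(p + s\right) + p}{6} = - \frac{s + 2 p}{6} = - \frac{p}{3} - \frac{s}{6}$)
$\left(8 + J{\left(d,-3 \right)}\right)^{2} = \left(8 - - \frac{31}{6}\right)^{2} = \left(8 + \left(\frac{14}{3} + \frac{1}{2}\right)\right)^{2} = \left(8 + \frac{31}{6}\right)^{2} = \left(\frac{79}{6}\right)^{2} = \frac{6241}{36}$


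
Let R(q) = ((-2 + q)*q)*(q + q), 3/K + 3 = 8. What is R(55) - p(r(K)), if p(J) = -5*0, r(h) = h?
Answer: 320650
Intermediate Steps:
K = ⅗ (K = 3/(-3 + 8) = 3/5 = 3*(⅕) = ⅗ ≈ 0.60000)
p(J) = 0
R(q) = 2*q²*(-2 + q) (R(q) = (q*(-2 + q))*(2*q) = 2*q²*(-2 + q))
R(55) - p(r(K)) = 2*55²*(-2 + 55) - 1*0 = 2*3025*53 + 0 = 320650 + 0 = 320650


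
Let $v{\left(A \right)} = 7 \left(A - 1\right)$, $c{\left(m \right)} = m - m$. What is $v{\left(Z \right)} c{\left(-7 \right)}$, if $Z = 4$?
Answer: $0$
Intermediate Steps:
$c{\left(m \right)} = 0$
$v{\left(A \right)} = -7 + 7 A$ ($v{\left(A \right)} = 7 \left(-1 + A\right) = -7 + 7 A$)
$v{\left(Z \right)} c{\left(-7 \right)} = \left(-7 + 7 \cdot 4\right) 0 = \left(-7 + 28\right) 0 = 21 \cdot 0 = 0$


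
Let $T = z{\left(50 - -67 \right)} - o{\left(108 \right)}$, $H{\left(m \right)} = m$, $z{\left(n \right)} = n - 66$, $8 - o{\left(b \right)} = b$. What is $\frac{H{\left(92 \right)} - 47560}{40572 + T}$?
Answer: $- \frac{47468}{40723} \approx -1.1656$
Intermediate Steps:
$o{\left(b \right)} = 8 - b$
$z{\left(n \right)} = -66 + n$
$T = 151$ ($T = \left(-66 + \left(50 - -67\right)\right) - \left(8 - 108\right) = \left(-66 + \left(50 + 67\right)\right) - \left(8 - 108\right) = \left(-66 + 117\right) - -100 = 51 + 100 = 151$)
$\frac{H{\left(92 \right)} - 47560}{40572 + T} = \frac{92 - 47560}{40572 + 151} = - \frac{47468}{40723}$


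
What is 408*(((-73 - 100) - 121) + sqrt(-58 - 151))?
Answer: -119952 + 408*I*sqrt(209) ≈ -1.1995e+5 + 5898.4*I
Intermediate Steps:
408*(((-73 - 100) - 121) + sqrt(-58 - 151)) = 408*((-173 - 121) + sqrt(-209)) = 408*(-294 + I*sqrt(209)) = -119952 + 408*I*sqrt(209)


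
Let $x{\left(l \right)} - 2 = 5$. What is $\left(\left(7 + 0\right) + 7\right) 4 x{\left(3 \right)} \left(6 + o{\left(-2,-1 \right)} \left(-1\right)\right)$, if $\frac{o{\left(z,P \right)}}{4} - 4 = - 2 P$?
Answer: $-7056$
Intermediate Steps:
$o{\left(z,P \right)} = 16 - 8 P$ ($o{\left(z,P \right)} = 16 + 4 \left(- 2 P\right) = 16 - 8 P$)
$x{\left(l \right)} = 7$ ($x{\left(l \right)} = 2 + 5 = 7$)
$\left(\left(7 + 0\right) + 7\right) 4 x{\left(3 \right)} \left(6 + o{\left(-2,-1 \right)} \left(-1\right)\right) = \left(\left(7 + 0\right) + 7\right) 4 \cdot 7 \left(6 + \left(16 - -8\right) \left(-1\right)\right) = \left(7 + 7\right) 28 \left(6 + \left(16 + 8\right) \left(-1\right)\right) = 14 \cdot 28 \left(6 + 24 \left(-1\right)\right) = 14 \cdot 28 \left(6 - 24\right) = 14 \cdot 28 \left(-18\right) = 14 \left(-504\right) = -7056$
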